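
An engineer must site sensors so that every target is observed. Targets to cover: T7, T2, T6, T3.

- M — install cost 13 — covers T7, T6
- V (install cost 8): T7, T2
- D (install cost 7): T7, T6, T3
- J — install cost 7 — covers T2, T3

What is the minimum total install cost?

14

Choose D and J: together they cover T7, T2, T6, T3 — every target.
Total install cost: 7 + 7 = 14.
No cover costs less than 14.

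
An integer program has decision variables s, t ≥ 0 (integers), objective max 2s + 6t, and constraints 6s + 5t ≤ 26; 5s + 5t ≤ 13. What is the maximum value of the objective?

Relaxing integrality, the LP optimum is 15.60 at (s,t) = (0, 2.6), which is not an integer point.
(s,t)=(0,2) is feasible, giving 12.
(s,t)=(1,1) is feasible, giving 8.
The best lattice point is (0,2), giving 12.

12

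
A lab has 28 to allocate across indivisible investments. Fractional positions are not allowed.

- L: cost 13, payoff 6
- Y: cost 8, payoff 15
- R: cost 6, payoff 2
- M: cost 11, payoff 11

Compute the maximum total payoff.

28

Allowing fractional choices, the relaxed optimum would be about 30.2, but investments are indivisible.
L + Y + R: cost 13 + 8 + 6 = 27 ≤ 28, payoff 6 + 15 + 2 = 23.
Y + R + M: cost 8 + 6 + 11 = 25 ≤ 28, payoff 15 + 2 + 11 = 28.
Y + M: cost 8 + 11 = 19 ≤ 28, payoff 15 + 11 = 26.
Best is Y, R, and M with total payoff 28.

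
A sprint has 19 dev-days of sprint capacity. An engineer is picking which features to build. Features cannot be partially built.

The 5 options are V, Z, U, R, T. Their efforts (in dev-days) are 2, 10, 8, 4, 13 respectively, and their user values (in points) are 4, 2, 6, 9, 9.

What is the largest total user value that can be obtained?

This is an integer program with binary decision variables.
Allowing fractional choices, the relaxed optimum would be about 22.5, but features are indivisible.
V + U + R: effort 2 + 8 + 4 = 14 ≤ 19, user value 4 + 6 + 9 = 19.
V + R + T: effort 2 + 4 + 13 = 19 ≤ 19, user value 4 + 9 + 9 = 22.
R + T: effort 4 + 13 = 17 ≤ 19, user value 9 + 9 = 18.
Best is V, R, and T with total user value 22.

22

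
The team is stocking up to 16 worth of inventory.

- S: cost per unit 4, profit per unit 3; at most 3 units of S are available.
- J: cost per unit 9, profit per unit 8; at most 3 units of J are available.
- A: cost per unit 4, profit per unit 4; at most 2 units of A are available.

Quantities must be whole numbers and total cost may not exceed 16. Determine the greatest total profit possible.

A has the best ratio (4/4); taking only A gives at most 2×4 = 8 (stopped by the supply cap of 2).
Mixing does better — 2×S and 2×A: cost 16 ≤ 16, profit 2·3 + 2·4 = 14.

14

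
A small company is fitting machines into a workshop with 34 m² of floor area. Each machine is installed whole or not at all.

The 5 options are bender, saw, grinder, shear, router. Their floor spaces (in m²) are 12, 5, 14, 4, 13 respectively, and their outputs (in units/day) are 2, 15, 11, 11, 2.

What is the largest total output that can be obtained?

Allowing fractional choices, the relaxed optimum would be about 38.8, but machines are indivisible.
saw + grinder + shear: floor space 5 + 14 + 4 = 23 ≤ 34, output 15 + 11 + 11 = 37.
bender + saw + shear: floor space 12 + 5 + 4 = 21 ≤ 34, output 2 + 15 + 11 = 28.
bender + saw + shear + router: floor space 12 + 5 + 4 + 13 = 34 ≤ 34, output 2 + 15 + 11 + 2 = 30.
Best is saw, grinder, and shear with total output 37.

37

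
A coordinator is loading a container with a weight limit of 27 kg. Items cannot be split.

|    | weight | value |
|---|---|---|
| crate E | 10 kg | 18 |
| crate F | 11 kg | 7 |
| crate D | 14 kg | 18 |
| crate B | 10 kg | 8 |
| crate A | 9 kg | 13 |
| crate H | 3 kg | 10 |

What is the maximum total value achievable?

46

crate E + crate D + crate H: weight 10 + 14 + 3 = 27 ≤ 27, value 18 + 18 + 10 = 46.
crate E + crate A + crate H: weight 10 + 9 + 3 = 22 ≤ 27, value 18 + 13 + 10 = 41.
crate D + crate A + crate H: weight 14 + 9 + 3 = 26 ≤ 27, value 18 + 13 + 10 = 41.
Best is crate E, crate D, and crate H with total value 46.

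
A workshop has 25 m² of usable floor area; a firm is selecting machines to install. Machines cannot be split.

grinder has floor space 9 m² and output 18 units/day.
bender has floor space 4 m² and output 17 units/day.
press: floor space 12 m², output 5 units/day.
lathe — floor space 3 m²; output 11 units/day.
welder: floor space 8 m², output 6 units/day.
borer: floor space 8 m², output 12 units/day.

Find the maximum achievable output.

58

This is a 0-1 knapsack instance.
Take grinder, bender, lathe, and borer: floor space 9 + 4 + 3 + 8 = 24 ≤ 25, output 18 + 17 + 11 + 12 = 58.
No other feasible combination does better.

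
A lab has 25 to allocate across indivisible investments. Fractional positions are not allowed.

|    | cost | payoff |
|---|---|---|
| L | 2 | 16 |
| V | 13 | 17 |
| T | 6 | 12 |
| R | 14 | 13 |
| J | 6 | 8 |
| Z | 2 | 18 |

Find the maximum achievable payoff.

63

L + V + J + Z: cost 2 + 13 + 6 + 2 = 23 ≤ 25, payoff 16 + 17 + 8 + 18 = 59.
L + V + T + Z: cost 2 + 13 + 6 + 2 = 23 ≤ 25, payoff 16 + 17 + 12 + 18 = 63.
Best is L, V, T, and Z with total payoff 63.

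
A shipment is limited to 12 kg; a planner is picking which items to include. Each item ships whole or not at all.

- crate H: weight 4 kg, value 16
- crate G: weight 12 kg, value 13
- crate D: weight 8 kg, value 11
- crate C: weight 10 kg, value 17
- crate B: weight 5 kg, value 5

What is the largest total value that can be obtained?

crate H + crate B: weight 4 + 5 = 9 ≤ 12, value 16 + 5 = 21.
crate H + crate D: weight 4 + 8 = 12 ≤ 12, value 16 + 11 = 27.
crate C: weight 10 ≤ 12, value 17.
Best is crate H and crate D with total value 27.

27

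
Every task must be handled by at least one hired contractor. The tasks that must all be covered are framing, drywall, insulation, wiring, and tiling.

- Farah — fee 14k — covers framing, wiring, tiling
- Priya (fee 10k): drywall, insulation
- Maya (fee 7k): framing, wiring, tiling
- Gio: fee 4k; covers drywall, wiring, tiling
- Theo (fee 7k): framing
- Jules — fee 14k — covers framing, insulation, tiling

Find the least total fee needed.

The greedy cost-per-new-task heuristic would pick Gio, Maya, and Priya for 21, but a cheaper cover exists.
Choose Priya and Maya: together they cover framing, drywall, insulation, wiring, tiling — every task.
Total fee: 10 + 7 = 17.
No cover costs less than 17.

17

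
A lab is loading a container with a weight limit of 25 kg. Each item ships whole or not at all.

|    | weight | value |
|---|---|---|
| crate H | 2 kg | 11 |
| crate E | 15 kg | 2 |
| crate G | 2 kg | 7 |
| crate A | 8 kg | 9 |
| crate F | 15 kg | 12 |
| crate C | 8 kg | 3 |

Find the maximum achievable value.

Take crate H, crate A, and crate F: weight 2 + 8 + 15 = 25 ≤ 25, value 11 + 9 + 12 = 32.
No other feasible combination does better.

32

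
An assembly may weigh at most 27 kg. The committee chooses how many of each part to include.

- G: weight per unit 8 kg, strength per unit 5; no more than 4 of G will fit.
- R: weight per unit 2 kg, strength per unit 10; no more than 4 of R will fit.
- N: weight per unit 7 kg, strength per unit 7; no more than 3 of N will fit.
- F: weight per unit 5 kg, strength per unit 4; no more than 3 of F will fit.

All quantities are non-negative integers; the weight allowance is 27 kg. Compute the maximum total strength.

Take 4×R, 2×N, and 1×F: weight 27 ≤ 27, strength 4·10 + 2·7 + 1·4 = 58.
R has the best ratio (10/2) and is taken to its limit of 4; remaining capacity is filled optimally with the others.

58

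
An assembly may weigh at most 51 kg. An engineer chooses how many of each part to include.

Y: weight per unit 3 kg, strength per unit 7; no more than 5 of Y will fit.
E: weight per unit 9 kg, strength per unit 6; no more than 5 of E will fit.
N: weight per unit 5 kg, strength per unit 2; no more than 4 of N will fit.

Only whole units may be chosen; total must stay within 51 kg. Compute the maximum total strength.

59

Y has the best ratio (7/3); taking only Y gives at most 5×7 = 35 (stopped by the supply cap of 5).
Mixing does better — 5×Y and 4×E: weight 51 ≤ 51, strength 5·7 + 4·6 = 59.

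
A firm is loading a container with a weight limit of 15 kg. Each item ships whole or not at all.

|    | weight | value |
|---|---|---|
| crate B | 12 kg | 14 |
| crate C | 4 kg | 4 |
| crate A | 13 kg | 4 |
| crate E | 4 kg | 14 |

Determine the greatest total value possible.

18

Take crate C and crate E: weight 4 + 4 = 8 ≤ 15, value 4 + 14 = 18.
No other feasible combination does better.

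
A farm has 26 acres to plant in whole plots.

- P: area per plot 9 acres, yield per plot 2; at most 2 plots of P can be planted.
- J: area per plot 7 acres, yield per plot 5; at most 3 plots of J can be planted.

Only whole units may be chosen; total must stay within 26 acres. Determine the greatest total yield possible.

Take 3×J: area 21 ≤ 26, yield 3·5 = 15.
J has the best ratio (5/7) and is taken to its limit of 3; remaining capacity is filled optimally with the others.

15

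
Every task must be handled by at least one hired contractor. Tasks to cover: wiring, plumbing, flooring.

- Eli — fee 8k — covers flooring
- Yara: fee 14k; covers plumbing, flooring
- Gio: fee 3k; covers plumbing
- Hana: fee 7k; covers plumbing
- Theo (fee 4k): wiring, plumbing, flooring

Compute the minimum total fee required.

Theo alone covers wiring, plumbing, flooring — every task.
Total fee: 4.
No cover costs less than 4.

4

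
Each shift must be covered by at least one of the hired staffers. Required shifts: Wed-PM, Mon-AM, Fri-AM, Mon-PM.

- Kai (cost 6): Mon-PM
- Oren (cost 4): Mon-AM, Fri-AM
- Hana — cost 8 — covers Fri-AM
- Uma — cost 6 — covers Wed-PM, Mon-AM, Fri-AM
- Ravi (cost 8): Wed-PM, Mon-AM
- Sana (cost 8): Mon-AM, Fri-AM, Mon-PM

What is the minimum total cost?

12

This is an integer covering problem.
Choose Kai and Uma: together they cover Wed-PM, Mon-AM, Fri-AM, Mon-PM — every shift.
Total cost: 6 + 6 = 12.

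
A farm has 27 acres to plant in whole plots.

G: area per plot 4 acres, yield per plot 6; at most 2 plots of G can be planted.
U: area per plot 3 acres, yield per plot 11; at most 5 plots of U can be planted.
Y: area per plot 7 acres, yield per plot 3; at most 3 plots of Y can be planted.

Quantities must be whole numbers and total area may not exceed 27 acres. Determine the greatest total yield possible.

67

This is a bounded integer knapsack.
U has the best ratio (11/3); taking only U gives at most 5×11 = 55 (stopped by the supply cap of 5).
Mixing does better — 2×G and 5×U: area 23 ≤ 27, yield 2·6 + 5·11 = 67.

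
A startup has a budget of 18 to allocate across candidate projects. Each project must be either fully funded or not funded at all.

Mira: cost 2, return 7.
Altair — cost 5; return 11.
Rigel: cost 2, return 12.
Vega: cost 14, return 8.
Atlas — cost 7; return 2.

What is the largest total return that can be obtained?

32

Allowing fractional choices, the relaxed optimum would be about 35.1, but projects are indivisible.
Mira + Rigel + Vega: cost 2 + 2 + 14 = 18 ≤ 18, return 7 + 12 + 8 = 27.
Mira + Altair + Rigel + Atlas: cost 2 + 5 + 2 + 7 = 16 ≤ 18, return 7 + 11 + 12 + 2 = 32.
Mira + Altair + Rigel: cost 2 + 5 + 2 = 9 ≤ 18, return 7 + 11 + 12 = 30.
Best is Mira, Altair, Rigel, and Atlas with total return 32.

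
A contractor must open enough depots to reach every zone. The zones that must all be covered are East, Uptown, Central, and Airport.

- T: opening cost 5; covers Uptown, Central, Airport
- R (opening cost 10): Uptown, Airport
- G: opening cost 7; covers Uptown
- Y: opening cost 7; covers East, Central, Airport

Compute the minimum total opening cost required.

12

This is an integer covering problem.
Choose T and Y: together they cover East, Uptown, Central, Airport — every zone.
Total opening cost: 5 + 7 = 12.
No cover costs less than 12.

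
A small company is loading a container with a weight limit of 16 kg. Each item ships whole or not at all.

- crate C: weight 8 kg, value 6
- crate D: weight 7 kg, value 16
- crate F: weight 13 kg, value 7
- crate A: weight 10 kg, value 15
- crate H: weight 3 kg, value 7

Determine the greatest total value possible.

This is an integer program with binary decision variables.
crate D + crate H: weight 7 + 3 = 10 ≤ 16, value 16 + 7 = 23.
crate C + crate D: weight 8 + 7 = 15 ≤ 16, value 6 + 16 = 22.
crate A + crate H: weight 10 + 3 = 13 ≤ 16, value 15 + 7 = 22.
Best is crate D and crate H with total value 23.

23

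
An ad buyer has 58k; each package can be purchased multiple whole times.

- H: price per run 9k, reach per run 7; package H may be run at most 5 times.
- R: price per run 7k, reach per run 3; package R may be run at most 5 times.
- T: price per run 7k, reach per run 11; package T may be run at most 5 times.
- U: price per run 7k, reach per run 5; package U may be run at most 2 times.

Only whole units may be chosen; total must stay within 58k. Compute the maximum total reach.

Take 1×H, 5×T, and 2×U: price 58 ≤ 58, reach 1·7 + 5·11 + 2·5 = 72.
T has the best ratio (11/7) and is taken to its limit of 5; remaining capacity is filled optimally with the others.

72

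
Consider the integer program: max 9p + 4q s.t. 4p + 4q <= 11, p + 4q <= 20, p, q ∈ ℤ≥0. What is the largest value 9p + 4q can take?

18

Relaxing integrality, the LP optimum is 24.75 at (p,q) = (2.75, 0), which is not an integer point.
(p,q)=(2,0) is feasible, giving 18.
(p,q)=(1,1) is feasible, giving 13.
(p,q)=(1,0) is feasible, giving 9.
No feasible integer point exceeds 18.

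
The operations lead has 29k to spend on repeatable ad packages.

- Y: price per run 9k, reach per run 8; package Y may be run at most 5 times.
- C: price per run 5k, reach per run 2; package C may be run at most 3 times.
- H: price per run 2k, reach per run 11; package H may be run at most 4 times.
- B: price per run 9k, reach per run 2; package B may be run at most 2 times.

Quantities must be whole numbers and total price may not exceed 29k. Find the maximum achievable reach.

60

2×Y and 4×H: price 26 ≤ 29, reach 2·8 + 4·11 = 60.
1×Y, 2×C, and 4×H: price 27 ≤ 29, reach 1·8 + 2·2 + 4·11 = 56.
Best is 60.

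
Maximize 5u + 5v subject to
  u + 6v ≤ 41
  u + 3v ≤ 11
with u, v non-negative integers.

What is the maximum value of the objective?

55

(u,v)=(11,0): 1·11+6·0=11≤41, 1·11+3·0=11≤11, objective 55.
(u,v)=(10,0): 1·10+6·0=10≤41, 1·10+3·0=10≤11, objective 50.
No feasible integer point exceeds 55.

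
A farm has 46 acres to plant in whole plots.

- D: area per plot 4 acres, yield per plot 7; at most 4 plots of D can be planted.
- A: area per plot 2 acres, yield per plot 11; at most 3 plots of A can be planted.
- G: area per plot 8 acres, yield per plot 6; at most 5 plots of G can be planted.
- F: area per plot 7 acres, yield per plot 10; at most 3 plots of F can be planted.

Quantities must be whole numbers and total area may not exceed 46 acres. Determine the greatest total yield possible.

Take 4×D, 3×A, and 3×F: area 43 ≤ 46, yield 4·7 + 3·11 + 3·10 = 91.
A has the best ratio (11/2) and is taken to its limit of 3; remaining capacity is filled optimally with the others.

91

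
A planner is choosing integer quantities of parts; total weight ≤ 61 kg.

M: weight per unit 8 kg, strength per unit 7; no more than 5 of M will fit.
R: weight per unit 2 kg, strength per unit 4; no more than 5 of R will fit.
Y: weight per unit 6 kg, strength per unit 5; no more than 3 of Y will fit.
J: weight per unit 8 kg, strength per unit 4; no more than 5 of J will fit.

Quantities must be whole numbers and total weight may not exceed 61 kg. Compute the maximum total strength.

Take 4×M, 5×R, and 3×Y: weight 60 ≤ 61, strength 4·7 + 5·4 + 3·5 = 63.
R has the best ratio (4/2) and is taken to its limit of 5; remaining capacity is filled optimally with the others.

63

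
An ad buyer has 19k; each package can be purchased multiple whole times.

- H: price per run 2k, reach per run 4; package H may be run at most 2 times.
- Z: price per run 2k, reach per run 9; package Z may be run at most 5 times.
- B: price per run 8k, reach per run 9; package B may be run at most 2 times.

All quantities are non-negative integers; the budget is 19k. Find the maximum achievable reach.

Z has the best ratio (9/2); taking only Z gives at most 5×9 = 45 (stopped by the supply cap of 5).
Mixing does better — 5×Z and 1×B: price 18 ≤ 19, reach 5·9 + 1·9 = 54.

54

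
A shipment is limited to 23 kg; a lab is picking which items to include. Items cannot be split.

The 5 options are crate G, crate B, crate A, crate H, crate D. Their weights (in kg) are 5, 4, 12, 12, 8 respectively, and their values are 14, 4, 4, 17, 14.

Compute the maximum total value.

Take crate G, crate B, and crate H: weight 5 + 4 + 12 = 21 ≤ 23, value 14 + 4 + 17 = 35.
No other feasible combination does better.

35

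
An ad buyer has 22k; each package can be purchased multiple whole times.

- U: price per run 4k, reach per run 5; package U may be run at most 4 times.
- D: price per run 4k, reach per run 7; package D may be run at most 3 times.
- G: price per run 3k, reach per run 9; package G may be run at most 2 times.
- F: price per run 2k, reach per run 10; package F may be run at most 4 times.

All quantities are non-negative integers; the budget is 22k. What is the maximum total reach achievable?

1×U, 1×D, 2×G, and 4×F: price 22 ≤ 22, reach 1·5 + 1·7 + 2·9 + 4·10 = 70.
2×D, 2×G, and 4×F: price 22 ≤ 22, reach 2·7 + 2·9 + 4·10 = 72.
Best is 72.

72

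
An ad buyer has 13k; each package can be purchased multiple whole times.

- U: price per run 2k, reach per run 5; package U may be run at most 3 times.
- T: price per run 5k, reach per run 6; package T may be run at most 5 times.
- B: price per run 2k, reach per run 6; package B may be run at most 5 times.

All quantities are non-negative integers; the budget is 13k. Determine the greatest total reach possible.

35

This is a bounded integer knapsack.
B has the best ratio (6/2); taking only B gives at most 5×6 = 30 (stopped by the supply cap of 5).
Mixing does better — 1×U and 5×B: price 12 ≤ 13, reach 1·5 + 5·6 = 35.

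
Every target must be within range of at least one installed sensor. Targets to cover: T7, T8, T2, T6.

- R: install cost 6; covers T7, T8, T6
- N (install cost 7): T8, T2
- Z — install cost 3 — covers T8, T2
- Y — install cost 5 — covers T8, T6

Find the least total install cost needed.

Choose R and Z: together they cover T7, T8, T2, T6 — every target.
Total install cost: 6 + 3 = 9.
No cover costs less than 9.

9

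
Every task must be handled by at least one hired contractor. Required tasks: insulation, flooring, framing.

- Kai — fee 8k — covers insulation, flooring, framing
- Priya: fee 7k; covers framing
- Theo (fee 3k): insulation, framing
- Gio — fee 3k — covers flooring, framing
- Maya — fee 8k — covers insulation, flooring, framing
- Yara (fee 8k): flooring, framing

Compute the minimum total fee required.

6

This is an integer covering problem.
Choose Theo and Gio: together they cover insulation, flooring, framing — every task.
Total fee: 3 + 3 = 6.
No cover costs less than 6.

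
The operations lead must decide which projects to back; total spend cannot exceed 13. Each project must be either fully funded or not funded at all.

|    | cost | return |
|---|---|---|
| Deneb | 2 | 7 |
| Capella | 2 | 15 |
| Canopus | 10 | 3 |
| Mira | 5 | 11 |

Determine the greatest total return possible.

This is an integer program with binary decision variables.
Take Deneb, Capella, and Mira: cost 2 + 2 + 5 = 9 ≤ 13, return 7 + 15 + 11 = 33.
No other feasible combination does better.

33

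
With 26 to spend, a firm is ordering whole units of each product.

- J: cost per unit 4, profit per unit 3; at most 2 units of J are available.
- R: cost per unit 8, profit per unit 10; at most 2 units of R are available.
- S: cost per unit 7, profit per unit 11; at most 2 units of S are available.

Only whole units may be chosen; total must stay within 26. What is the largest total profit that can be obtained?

35

S has the best ratio (11/7); taking only S gives at most 2×11 = 22 (stopped by the supply cap of 2).
Mixing does better — 1×J, 1×R, and 2×S: cost 26 ≤ 26, profit 1·3 + 1·10 + 2·11 = 35.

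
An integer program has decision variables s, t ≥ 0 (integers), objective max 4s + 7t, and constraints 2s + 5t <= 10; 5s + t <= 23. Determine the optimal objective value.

16

(s,t)=(4,0) is feasible, giving 16.
(s,t)=(3,0) is feasible, giving 12.
Maximum is 16 at (s,t)=(4,0).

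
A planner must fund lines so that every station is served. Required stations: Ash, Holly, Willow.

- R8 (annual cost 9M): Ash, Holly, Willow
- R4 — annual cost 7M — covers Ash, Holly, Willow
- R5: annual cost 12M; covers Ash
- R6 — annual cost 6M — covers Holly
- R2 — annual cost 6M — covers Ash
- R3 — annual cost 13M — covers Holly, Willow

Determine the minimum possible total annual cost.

R4 alone covers Ash, Holly, Willow — every station.
Total annual cost: 7.
No cover costs less than 7.

7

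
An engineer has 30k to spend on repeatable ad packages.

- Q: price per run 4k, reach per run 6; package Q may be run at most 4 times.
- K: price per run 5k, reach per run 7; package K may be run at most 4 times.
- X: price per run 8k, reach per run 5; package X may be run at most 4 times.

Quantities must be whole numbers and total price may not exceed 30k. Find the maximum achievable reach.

40

Q has the best ratio (6/4); taking only Q gives at most 4×6 = 24 (stopped by the supply cap of 4).
Mixing does better — 2×Q and 4×K: price 28 ≤ 30, reach 2·6 + 4·7 = 40.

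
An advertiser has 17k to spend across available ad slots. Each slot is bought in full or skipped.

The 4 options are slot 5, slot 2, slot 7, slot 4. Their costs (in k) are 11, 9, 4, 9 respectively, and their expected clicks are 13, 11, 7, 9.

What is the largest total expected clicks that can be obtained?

Take slot 5 and slot 7: cost 11 + 4 = 15 ≤ 17, expected clicks 13 + 7 = 20.
No other feasible combination does better.

20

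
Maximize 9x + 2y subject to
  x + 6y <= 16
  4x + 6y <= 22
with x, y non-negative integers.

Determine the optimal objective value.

The continuous relaxation peaks at (5.5, 0) with value 49.50; rounding to a feasible lattice point costs some objective.
(x,y)=(5,0): 1·5+6·0=5≤16, 4·5+6·0=20≤22, objective 45.
(x,y)=(4,1): 1·4+6·1=10≤16, 4·4+6·1=22≤22, objective 38.
(x,y)=(4,0): 1·4+6·0=4≤16, 4·4+6·0=16≤22, objective 36.
The best lattice point is (5,0), giving 45.

45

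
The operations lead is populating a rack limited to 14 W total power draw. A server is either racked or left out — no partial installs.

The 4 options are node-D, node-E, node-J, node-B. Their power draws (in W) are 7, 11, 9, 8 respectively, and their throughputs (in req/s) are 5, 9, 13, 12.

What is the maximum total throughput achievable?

13

Take node-J: power draw 9 ≤ 14, throughput 13.
No other feasible combination does better.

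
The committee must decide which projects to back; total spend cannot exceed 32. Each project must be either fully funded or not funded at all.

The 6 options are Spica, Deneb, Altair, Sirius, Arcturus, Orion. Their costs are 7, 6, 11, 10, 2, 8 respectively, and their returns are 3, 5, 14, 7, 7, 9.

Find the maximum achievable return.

Treat it as a binary knapsack problem.
Spica + Altair + Arcturus + Orion: cost 7 + 11 + 2 + 8 = 28 ≤ 32, return 3 + 14 + 7 + 9 = 33.
Altair + Sirius + Arcturus + Orion: cost 11 + 10 + 2 + 8 = 31 ≤ 32, return 14 + 7 + 7 + 9 = 37.
Deneb + Altair + Arcturus + Orion: cost 6 + 11 + 2 + 8 = 27 ≤ 32, return 5 + 14 + 7 + 9 = 35.
Best is Altair, Sirius, Arcturus, and Orion with total return 37.

37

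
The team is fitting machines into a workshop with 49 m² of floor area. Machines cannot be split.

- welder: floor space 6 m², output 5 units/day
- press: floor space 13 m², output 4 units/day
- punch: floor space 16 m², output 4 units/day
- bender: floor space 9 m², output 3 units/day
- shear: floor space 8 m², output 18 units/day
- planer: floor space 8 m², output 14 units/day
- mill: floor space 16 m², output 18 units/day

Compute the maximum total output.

58

This is a 0-1 knapsack instance.
Allowing fractional choices, the relaxed optimum would be about 58.6, but machines are indivisible.
welder + shear + planer + mill: floor space 6 + 8 + 8 + 16 = 38 ≤ 49, output 5 + 18 + 14 + 18 = 55.
welder + bender + shear + planer + mill: floor space 6 + 9 + 8 + 8 + 16 = 47 ≤ 49, output 5 + 3 + 18 + 14 + 18 = 58.
Best is welder, bender, shear, planer, and mill with total output 58.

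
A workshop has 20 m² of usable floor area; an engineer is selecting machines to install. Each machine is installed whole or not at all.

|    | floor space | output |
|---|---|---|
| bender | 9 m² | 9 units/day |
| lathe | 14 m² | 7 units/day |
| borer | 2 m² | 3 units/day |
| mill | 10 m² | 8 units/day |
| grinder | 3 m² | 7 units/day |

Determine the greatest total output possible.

19

Allowing fractional choices, the relaxed optimum would be about 23.8, but machines are indivisible.
borer + mill + grinder: floor space 2 + 10 + 3 = 15 ≤ 20, output 3 + 8 + 7 = 18.
bender + borer + grinder: floor space 9 + 2 + 3 = 14 ≤ 20, output 9 + 3 + 7 = 19.
Best is bender, borer, and grinder with total output 19.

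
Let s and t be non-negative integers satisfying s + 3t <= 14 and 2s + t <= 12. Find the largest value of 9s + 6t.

(s,t)=(5,2): 1·5+3·2=11≤14, 2·5+1·2=12≤12, objective 57.
(s,t)=(4,3): 1·4+3·3=13≤14, 2·4+1·3=11≤12, objective 54.
(s,t)=(5,1): 1·5+3·1=8≤14, 2·5+1·1=11≤12, objective 51.
The best lattice point is (5,2), giving 57.

57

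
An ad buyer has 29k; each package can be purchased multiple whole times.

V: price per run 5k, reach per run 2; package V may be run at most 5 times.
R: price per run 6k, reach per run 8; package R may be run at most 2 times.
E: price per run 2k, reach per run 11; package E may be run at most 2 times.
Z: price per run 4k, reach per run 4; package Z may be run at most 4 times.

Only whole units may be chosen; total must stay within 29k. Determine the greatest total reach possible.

E has the best ratio (11/2); taking only E gives at most 2×11 = 22 (stopped by the supply cap of 2).
Mixing does better — 2×R, 2×E, and 3×Z: price 28 ≤ 29, reach 2·8 + 2·11 + 3·4 = 50.

50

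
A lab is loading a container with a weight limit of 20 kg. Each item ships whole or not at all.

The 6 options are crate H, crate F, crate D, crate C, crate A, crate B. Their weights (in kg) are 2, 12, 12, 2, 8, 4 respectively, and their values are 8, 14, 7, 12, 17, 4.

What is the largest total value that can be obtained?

Allowing fractional choices, the relaxed optimum would be about 46.3, but items are indivisible.
crate H + crate F + crate C + crate B: weight 2 + 12 + 2 + 4 = 20 ≤ 20, value 8 + 14 + 12 + 4 = 38.
crate H + crate C + crate A + crate B: weight 2 + 2 + 8 + 4 = 16 ≤ 20, value 8 + 12 + 17 + 4 = 41.
Best is crate H, crate C, crate A, and crate B with total value 41.

41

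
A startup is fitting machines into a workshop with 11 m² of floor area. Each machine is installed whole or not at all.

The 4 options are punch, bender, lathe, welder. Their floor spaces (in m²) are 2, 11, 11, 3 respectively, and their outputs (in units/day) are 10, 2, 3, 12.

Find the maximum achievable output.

22

Allowing fractional choices, the relaxed optimum would be about 23.6, but machines are indivisible.
welder: floor space 3 ≤ 11, output 12.
punch: floor space 2 ≤ 11, output 10.
punch + welder: floor space 2 + 3 = 5 ≤ 11, output 10 + 12 = 22.
Best is punch and welder with total output 22.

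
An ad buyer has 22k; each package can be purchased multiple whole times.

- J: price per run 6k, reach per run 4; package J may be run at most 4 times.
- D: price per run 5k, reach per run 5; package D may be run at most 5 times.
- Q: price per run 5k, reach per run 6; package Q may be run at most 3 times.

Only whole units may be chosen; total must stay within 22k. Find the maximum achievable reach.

2×D and 2×Q: price 20 ≤ 22, reach 2·5 + 2·6 = 22.
1×D and 3×Q: price 20 ≤ 22, reach 1·5 + 3·6 = 23.
Best is 23.

23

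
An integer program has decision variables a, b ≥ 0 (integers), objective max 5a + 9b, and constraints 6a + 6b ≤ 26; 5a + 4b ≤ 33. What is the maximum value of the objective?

36

(a,b)=(0,4): 6·0+6·4=24≤26, 5·0+4·4=16≤33, objective 36.
(a,b)=(1,3): 6·1+6·3=24≤26, 5·1+4·3=17≤33, objective 32.
No feasible integer point exceeds 36.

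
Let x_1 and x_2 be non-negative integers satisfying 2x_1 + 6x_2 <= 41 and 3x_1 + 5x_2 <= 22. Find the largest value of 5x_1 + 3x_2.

(x_1,x_2)=(7,0) is feasible, giving 35.
(x_1,x_2)=(6,0) is feasible, giving 30.
The best lattice point is (7,0), giving 35.

35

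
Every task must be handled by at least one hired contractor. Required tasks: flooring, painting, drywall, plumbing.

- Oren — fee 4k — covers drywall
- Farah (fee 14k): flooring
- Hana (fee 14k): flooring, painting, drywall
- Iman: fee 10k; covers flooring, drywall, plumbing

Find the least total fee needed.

24

Choose Hana and Iman: together they cover flooring, painting, drywall, plumbing — every task.
Total fee: 14 + 10 = 24.
No cover costs less than 24.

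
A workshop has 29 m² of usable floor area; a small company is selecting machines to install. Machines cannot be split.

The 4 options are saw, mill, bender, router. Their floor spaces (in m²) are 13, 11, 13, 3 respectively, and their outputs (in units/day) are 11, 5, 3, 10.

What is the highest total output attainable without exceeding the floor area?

Treat it as a binary knapsack problem.
Allowing fractional choices, the relaxed optimum would be about 26.5, but machines are indivisible.
saw + router: floor space 13 + 3 = 16 ≤ 29, output 11 + 10 = 21.
saw + bender + router: floor space 13 + 13 + 3 = 29 ≤ 29, output 11 + 3 + 10 = 24.
saw + mill + router: floor space 13 + 11 + 3 = 27 ≤ 29, output 11 + 5 + 10 = 26.
Best is saw, mill, and router with total output 26.

26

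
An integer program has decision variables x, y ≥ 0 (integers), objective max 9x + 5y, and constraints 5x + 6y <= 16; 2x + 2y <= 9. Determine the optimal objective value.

27

The continuous relaxation peaks at (3.2, 0) with value 28.80; rounding to a feasible lattice point costs some objective.
(x,y)=(3,0): 5·3+6·0=15≤16, 2·3+2·0=6≤9, objective 27.
(x,y)=(2,1): 5·2+6·1=16≤16, 2·2+2·1=6≤9, objective 23.
The best lattice point is (3,0), giving 27.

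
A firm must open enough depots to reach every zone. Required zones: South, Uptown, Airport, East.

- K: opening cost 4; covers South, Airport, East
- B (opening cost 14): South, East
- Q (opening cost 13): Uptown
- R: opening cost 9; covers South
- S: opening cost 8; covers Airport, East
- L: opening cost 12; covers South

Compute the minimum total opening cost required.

This is an integer covering problem.
Choose K and Q: together they cover South, Uptown, Airport, East — every zone.
Total opening cost: 4 + 13 = 17.
No cover costs less than 17.

17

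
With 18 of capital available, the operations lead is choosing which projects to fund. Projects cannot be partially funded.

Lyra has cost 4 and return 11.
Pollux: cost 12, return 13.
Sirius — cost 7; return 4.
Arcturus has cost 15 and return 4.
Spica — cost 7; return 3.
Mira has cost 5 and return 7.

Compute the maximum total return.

24

Allowing fractional choices, the relaxed optimum would be about 27.8, but projects are indivisible.
Lyra + Sirius + Mira: cost 4 + 7 + 5 = 16 ≤ 18, return 11 + 4 + 7 = 22.
Lyra + Pollux: cost 4 + 12 = 16 ≤ 18, return 11 + 13 = 24.
Lyra + Spica + Mira: cost 4 + 7 + 5 = 16 ≤ 18, return 11 + 3 + 7 = 21.
Best is Lyra and Pollux with total return 24.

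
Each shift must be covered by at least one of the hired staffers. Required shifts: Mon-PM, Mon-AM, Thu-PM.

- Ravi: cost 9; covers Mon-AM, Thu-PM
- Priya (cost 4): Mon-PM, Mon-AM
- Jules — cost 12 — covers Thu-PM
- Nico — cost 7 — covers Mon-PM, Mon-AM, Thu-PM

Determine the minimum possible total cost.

Nico alone covers Mon-PM, Mon-AM, Thu-PM — every shift.
Total cost: 7.

7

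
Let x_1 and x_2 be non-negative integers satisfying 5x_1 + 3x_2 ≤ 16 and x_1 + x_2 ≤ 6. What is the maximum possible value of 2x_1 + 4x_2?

(x_1,x_2)=(0,5): 5·0+3·5=15≤16, 1·0+1·5=5≤6, objective 20.
(x_1,x_2)=(0,4): 5·0+3·4=12≤16, 1·0+1·4=4≤6, objective 16.
No feasible integer point exceeds 20.

20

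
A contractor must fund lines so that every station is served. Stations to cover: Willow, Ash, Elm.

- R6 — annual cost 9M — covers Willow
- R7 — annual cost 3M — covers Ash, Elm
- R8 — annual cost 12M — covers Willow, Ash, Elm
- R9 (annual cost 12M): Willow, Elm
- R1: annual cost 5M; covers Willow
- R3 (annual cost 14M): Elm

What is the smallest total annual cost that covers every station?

This is a weighted set-cover instance.
Choose R7 and R1: together they cover Willow, Ash, Elm — every station.
Total annual cost: 3 + 5 = 8.
No cover costs less than 8.

8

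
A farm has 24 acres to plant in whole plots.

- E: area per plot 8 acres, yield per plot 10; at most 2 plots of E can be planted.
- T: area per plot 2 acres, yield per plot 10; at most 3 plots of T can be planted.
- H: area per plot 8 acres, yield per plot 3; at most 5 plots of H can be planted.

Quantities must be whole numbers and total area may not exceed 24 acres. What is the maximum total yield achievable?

50

1×E, 3×T, and 1×H: area 22 ≤ 24, yield 1·10 + 3·10 + 1·3 = 43.
2×E and 3×T: area 22 ≤ 24, yield 2·10 + 3·10 = 50.
Best is 50.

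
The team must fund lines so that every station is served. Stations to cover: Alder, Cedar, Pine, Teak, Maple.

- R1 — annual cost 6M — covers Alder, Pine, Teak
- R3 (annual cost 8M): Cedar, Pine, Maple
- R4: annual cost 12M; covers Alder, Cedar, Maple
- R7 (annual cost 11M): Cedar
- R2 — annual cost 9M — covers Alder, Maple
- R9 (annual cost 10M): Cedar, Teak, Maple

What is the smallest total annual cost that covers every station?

14

Choose R1 and R3: together they cover Alder, Cedar, Pine, Teak, Maple — every station.
Total annual cost: 6 + 8 = 14.
No cover costs less than 14.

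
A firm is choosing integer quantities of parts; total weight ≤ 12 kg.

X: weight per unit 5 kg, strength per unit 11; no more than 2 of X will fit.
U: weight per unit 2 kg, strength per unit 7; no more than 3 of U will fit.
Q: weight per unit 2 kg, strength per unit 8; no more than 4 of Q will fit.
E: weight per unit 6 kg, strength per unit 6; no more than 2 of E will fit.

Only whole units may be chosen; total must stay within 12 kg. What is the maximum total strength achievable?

3×U and 3×Q: weight 12 ≤ 12, strength 3·7 + 3·8 = 45.
2×U and 4×Q: weight 12 ≤ 12, strength 2·7 + 4·8 = 46.
Best is 46.

46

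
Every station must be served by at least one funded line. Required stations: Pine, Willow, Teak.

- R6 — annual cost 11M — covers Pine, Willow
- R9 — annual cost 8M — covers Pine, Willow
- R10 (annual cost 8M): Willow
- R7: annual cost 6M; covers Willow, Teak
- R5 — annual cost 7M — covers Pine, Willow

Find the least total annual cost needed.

13

Choose R7 and R5: together they cover Pine, Willow, Teak — every station.
Total annual cost: 6 + 7 = 13.
No cover costs less than 13.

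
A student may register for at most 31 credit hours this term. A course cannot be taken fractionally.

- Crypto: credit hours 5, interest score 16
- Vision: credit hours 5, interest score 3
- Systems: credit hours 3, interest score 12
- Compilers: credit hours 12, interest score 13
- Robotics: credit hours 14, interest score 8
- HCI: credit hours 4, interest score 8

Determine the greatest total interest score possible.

52

Take Crypto, Vision, Systems, Compilers, and HCI: credit hours 5 + 5 + 3 + 12 + 4 = 29 ≤ 31, interest score 16 + 3 + 12 + 13 + 8 = 52.
No other feasible combination does better.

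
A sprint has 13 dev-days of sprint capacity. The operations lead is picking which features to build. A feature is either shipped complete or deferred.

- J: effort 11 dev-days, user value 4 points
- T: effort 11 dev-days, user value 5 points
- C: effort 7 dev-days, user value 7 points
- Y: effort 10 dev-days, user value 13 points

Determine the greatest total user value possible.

13

Take Y: effort 10 ≤ 13, user value 13.
No other feasible combination does better.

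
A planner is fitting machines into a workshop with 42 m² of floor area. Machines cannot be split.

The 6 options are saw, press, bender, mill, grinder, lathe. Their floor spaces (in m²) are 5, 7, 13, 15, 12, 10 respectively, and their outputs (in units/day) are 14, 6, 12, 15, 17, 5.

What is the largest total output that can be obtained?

52

This is a 0-1 knapsack instance.
Take saw, press, mill, and grinder: floor space 5 + 7 + 15 + 12 = 39 ≤ 42, output 14 + 6 + 15 + 17 = 52.
No other feasible combination does better.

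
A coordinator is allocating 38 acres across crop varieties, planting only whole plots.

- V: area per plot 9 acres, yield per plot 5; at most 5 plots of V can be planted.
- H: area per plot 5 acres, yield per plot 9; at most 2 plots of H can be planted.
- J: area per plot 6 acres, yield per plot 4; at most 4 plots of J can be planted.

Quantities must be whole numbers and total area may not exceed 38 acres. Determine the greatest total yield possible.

35

This is a bounded integer knapsack.
H has the best ratio (9/5); taking only H gives at most 2×9 = 18 (stopped by the supply cap of 2).
Mixing does better — 1×V, 2×H, and 3×J: area 37 ≤ 38, yield 1·5 + 2·9 + 3·4 = 35.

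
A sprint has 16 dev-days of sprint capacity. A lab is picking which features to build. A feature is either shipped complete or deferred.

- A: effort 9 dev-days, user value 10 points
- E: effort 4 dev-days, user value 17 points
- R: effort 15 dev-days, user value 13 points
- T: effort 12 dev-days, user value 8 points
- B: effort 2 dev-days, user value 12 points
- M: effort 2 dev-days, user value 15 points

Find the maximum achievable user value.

Treat it as a binary knapsack problem.
E + B + M: effort 4 + 2 + 2 = 8 ≤ 16, user value 17 + 12 + 15 = 44.
A + E + M: effort 9 + 4 + 2 = 15 ≤ 16, user value 10 + 17 + 15 = 42.
A + E + B: effort 9 + 4 + 2 = 15 ≤ 16, user value 10 + 17 + 12 = 39.
Best is E, B, and M with total user value 44.

44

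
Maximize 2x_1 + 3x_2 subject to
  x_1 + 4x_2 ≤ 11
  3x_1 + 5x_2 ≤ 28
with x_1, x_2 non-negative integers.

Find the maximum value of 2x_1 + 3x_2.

18

Relaxing integrality, the LP optimum is 18.67 at (x_1,x_2) = (9.33, 0), which is not an integer point.
(x_1,x_2)=(9,0): 1·9+4·0=9≤11, 3·9+5·0=27≤28, objective 18.
(x_1,x_2)=(8,0): 1·8+4·0=8≤11, 3·8+5·0=24≤28, objective 16.
No feasible integer point exceeds 18.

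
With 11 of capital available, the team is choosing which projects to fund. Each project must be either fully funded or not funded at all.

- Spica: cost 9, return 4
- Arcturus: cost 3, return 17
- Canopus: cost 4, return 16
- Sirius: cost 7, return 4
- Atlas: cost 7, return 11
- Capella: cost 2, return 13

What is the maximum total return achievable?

46

This is an integer program with binary decision variables.
Allowing fractional choices, the relaxed optimum would be about 49.1, but projects are indivisible.
Arcturus + Capella: cost 3 + 2 = 5 ≤ 11, return 17 + 13 = 30.
Arcturus + Canopus + Capella: cost 3 + 4 + 2 = 9 ≤ 11, return 17 + 16 + 13 = 46.
Arcturus + Canopus: cost 3 + 4 = 7 ≤ 11, return 17 + 16 = 33.
Best is Arcturus, Canopus, and Capella with total return 46.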